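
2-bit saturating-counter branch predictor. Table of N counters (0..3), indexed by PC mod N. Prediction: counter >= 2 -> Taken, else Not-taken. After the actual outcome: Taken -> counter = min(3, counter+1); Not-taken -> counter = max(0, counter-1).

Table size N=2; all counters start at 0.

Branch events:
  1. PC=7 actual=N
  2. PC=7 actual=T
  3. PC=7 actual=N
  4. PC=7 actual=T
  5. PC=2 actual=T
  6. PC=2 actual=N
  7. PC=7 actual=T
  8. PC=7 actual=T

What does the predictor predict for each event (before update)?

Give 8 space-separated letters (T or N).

Ev 1: PC=7 idx=1 pred=N actual=N -> ctr[1]=0
Ev 2: PC=7 idx=1 pred=N actual=T -> ctr[1]=1
Ev 3: PC=7 idx=1 pred=N actual=N -> ctr[1]=0
Ev 4: PC=7 idx=1 pred=N actual=T -> ctr[1]=1
Ev 5: PC=2 idx=0 pred=N actual=T -> ctr[0]=1
Ev 6: PC=2 idx=0 pred=N actual=N -> ctr[0]=0
Ev 7: PC=7 idx=1 pred=N actual=T -> ctr[1]=2
Ev 8: PC=7 idx=1 pred=T actual=T -> ctr[1]=3

Answer: N N N N N N N T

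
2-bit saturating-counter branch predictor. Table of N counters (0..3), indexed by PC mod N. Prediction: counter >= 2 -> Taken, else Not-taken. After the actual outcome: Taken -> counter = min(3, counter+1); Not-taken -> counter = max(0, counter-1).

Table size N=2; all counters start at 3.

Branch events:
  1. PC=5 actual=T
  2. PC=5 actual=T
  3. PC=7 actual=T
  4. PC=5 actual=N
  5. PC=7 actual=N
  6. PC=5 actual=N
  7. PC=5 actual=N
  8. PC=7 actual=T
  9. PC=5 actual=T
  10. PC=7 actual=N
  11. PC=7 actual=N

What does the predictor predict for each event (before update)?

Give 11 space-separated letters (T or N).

Answer: T T T T T N N N N T N

Derivation:
Ev 1: PC=5 idx=1 pred=T actual=T -> ctr[1]=3
Ev 2: PC=5 idx=1 pred=T actual=T -> ctr[1]=3
Ev 3: PC=7 idx=1 pred=T actual=T -> ctr[1]=3
Ev 4: PC=5 idx=1 pred=T actual=N -> ctr[1]=2
Ev 5: PC=7 idx=1 pred=T actual=N -> ctr[1]=1
Ev 6: PC=5 idx=1 pred=N actual=N -> ctr[1]=0
Ev 7: PC=5 idx=1 pred=N actual=N -> ctr[1]=0
Ev 8: PC=7 idx=1 pred=N actual=T -> ctr[1]=1
Ev 9: PC=5 idx=1 pred=N actual=T -> ctr[1]=2
Ev 10: PC=7 idx=1 pred=T actual=N -> ctr[1]=1
Ev 11: PC=7 idx=1 pred=N actual=N -> ctr[1]=0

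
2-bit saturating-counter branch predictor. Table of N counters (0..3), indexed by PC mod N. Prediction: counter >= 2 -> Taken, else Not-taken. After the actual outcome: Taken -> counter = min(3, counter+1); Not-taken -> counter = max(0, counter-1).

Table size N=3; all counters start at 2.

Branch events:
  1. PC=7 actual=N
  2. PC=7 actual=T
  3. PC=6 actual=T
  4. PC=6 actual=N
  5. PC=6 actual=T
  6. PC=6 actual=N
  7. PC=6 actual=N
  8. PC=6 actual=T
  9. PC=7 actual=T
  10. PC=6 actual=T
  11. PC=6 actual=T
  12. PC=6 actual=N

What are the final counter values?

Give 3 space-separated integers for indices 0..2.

Ev 1: PC=7 idx=1 pred=T actual=N -> ctr[1]=1
Ev 2: PC=7 idx=1 pred=N actual=T -> ctr[1]=2
Ev 3: PC=6 idx=0 pred=T actual=T -> ctr[0]=3
Ev 4: PC=6 idx=0 pred=T actual=N -> ctr[0]=2
Ev 5: PC=6 idx=0 pred=T actual=T -> ctr[0]=3
Ev 6: PC=6 idx=0 pred=T actual=N -> ctr[0]=2
Ev 7: PC=6 idx=0 pred=T actual=N -> ctr[0]=1
Ev 8: PC=6 idx=0 pred=N actual=T -> ctr[0]=2
Ev 9: PC=7 idx=1 pred=T actual=T -> ctr[1]=3
Ev 10: PC=6 idx=0 pred=T actual=T -> ctr[0]=3
Ev 11: PC=6 idx=0 pred=T actual=T -> ctr[0]=3
Ev 12: PC=6 idx=0 pred=T actual=N -> ctr[0]=2

Answer: 2 3 2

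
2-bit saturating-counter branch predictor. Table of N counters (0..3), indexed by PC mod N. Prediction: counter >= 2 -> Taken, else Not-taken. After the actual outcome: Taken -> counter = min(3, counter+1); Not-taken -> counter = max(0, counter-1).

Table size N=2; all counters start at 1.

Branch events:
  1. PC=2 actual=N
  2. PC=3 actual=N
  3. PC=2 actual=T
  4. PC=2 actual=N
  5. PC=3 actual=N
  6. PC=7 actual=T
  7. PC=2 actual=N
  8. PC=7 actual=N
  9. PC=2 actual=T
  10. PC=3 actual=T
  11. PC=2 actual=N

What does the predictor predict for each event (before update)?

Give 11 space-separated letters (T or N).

Answer: N N N N N N N N N N N

Derivation:
Ev 1: PC=2 idx=0 pred=N actual=N -> ctr[0]=0
Ev 2: PC=3 idx=1 pred=N actual=N -> ctr[1]=0
Ev 3: PC=2 idx=0 pred=N actual=T -> ctr[0]=1
Ev 4: PC=2 idx=0 pred=N actual=N -> ctr[0]=0
Ev 5: PC=3 idx=1 pred=N actual=N -> ctr[1]=0
Ev 6: PC=7 idx=1 pred=N actual=T -> ctr[1]=1
Ev 7: PC=2 idx=0 pred=N actual=N -> ctr[0]=0
Ev 8: PC=7 idx=1 pred=N actual=N -> ctr[1]=0
Ev 9: PC=2 idx=0 pred=N actual=T -> ctr[0]=1
Ev 10: PC=3 idx=1 pred=N actual=T -> ctr[1]=1
Ev 11: PC=2 idx=0 pred=N actual=N -> ctr[0]=0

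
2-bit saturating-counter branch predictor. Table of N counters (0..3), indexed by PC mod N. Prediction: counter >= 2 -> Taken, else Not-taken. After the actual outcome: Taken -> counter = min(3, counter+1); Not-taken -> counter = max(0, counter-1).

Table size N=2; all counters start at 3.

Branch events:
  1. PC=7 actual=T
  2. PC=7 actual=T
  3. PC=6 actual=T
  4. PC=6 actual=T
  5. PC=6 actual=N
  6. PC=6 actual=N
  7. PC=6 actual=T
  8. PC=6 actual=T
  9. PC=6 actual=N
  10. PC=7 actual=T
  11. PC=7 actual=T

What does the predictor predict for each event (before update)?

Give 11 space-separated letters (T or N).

Answer: T T T T T T N T T T T

Derivation:
Ev 1: PC=7 idx=1 pred=T actual=T -> ctr[1]=3
Ev 2: PC=7 idx=1 pred=T actual=T -> ctr[1]=3
Ev 3: PC=6 idx=0 pred=T actual=T -> ctr[0]=3
Ev 4: PC=6 idx=0 pred=T actual=T -> ctr[0]=3
Ev 5: PC=6 idx=0 pred=T actual=N -> ctr[0]=2
Ev 6: PC=6 idx=0 pred=T actual=N -> ctr[0]=1
Ev 7: PC=6 idx=0 pred=N actual=T -> ctr[0]=2
Ev 8: PC=6 idx=0 pred=T actual=T -> ctr[0]=3
Ev 9: PC=6 idx=0 pred=T actual=N -> ctr[0]=2
Ev 10: PC=7 idx=1 pred=T actual=T -> ctr[1]=3
Ev 11: PC=7 idx=1 pred=T actual=T -> ctr[1]=3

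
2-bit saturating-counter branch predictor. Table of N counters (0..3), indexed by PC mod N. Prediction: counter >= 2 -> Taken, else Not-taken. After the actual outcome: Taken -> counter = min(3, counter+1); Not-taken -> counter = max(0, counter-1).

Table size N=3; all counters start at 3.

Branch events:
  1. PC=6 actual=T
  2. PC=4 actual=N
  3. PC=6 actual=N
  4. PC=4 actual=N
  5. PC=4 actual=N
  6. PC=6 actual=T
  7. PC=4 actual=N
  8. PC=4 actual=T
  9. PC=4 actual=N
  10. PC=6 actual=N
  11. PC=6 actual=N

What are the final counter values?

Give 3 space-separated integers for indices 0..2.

Answer: 1 0 3

Derivation:
Ev 1: PC=6 idx=0 pred=T actual=T -> ctr[0]=3
Ev 2: PC=4 idx=1 pred=T actual=N -> ctr[1]=2
Ev 3: PC=6 idx=0 pred=T actual=N -> ctr[0]=2
Ev 4: PC=4 idx=1 pred=T actual=N -> ctr[1]=1
Ev 5: PC=4 idx=1 pred=N actual=N -> ctr[1]=0
Ev 6: PC=6 idx=0 pred=T actual=T -> ctr[0]=3
Ev 7: PC=4 idx=1 pred=N actual=N -> ctr[1]=0
Ev 8: PC=4 idx=1 pred=N actual=T -> ctr[1]=1
Ev 9: PC=4 idx=1 pred=N actual=N -> ctr[1]=0
Ev 10: PC=6 idx=0 pred=T actual=N -> ctr[0]=2
Ev 11: PC=6 idx=0 pred=T actual=N -> ctr[0]=1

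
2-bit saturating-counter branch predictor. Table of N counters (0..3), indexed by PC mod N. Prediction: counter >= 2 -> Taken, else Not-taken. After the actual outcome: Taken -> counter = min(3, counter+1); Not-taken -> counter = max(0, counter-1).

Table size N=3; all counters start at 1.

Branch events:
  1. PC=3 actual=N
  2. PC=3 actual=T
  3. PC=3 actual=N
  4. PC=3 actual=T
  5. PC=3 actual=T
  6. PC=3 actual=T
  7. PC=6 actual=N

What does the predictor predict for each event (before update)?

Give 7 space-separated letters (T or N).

Ev 1: PC=3 idx=0 pred=N actual=N -> ctr[0]=0
Ev 2: PC=3 idx=0 pred=N actual=T -> ctr[0]=1
Ev 3: PC=3 idx=0 pred=N actual=N -> ctr[0]=0
Ev 4: PC=3 idx=0 pred=N actual=T -> ctr[0]=1
Ev 5: PC=3 idx=0 pred=N actual=T -> ctr[0]=2
Ev 6: PC=3 idx=0 pred=T actual=T -> ctr[0]=3
Ev 7: PC=6 idx=0 pred=T actual=N -> ctr[0]=2

Answer: N N N N N T T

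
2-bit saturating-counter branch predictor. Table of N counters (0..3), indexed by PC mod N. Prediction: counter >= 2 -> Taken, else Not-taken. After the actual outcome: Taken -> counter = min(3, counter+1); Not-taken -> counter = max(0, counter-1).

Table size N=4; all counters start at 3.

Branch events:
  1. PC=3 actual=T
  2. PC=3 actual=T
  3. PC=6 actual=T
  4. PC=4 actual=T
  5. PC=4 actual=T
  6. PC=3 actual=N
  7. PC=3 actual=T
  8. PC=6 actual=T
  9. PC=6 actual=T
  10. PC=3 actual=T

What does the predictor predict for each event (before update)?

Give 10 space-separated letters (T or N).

Ev 1: PC=3 idx=3 pred=T actual=T -> ctr[3]=3
Ev 2: PC=3 idx=3 pred=T actual=T -> ctr[3]=3
Ev 3: PC=6 idx=2 pred=T actual=T -> ctr[2]=3
Ev 4: PC=4 idx=0 pred=T actual=T -> ctr[0]=3
Ev 5: PC=4 idx=0 pred=T actual=T -> ctr[0]=3
Ev 6: PC=3 idx=3 pred=T actual=N -> ctr[3]=2
Ev 7: PC=3 idx=3 pred=T actual=T -> ctr[3]=3
Ev 8: PC=6 idx=2 pred=T actual=T -> ctr[2]=3
Ev 9: PC=6 idx=2 pred=T actual=T -> ctr[2]=3
Ev 10: PC=3 idx=3 pred=T actual=T -> ctr[3]=3

Answer: T T T T T T T T T T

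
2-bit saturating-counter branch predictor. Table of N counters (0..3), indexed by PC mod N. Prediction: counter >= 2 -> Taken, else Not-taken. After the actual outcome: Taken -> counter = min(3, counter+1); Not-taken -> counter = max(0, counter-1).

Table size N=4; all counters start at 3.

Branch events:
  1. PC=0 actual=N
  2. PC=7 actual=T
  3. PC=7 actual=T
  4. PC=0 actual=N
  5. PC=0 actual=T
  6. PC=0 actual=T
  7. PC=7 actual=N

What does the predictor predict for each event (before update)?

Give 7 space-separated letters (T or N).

Ev 1: PC=0 idx=0 pred=T actual=N -> ctr[0]=2
Ev 2: PC=7 idx=3 pred=T actual=T -> ctr[3]=3
Ev 3: PC=7 idx=3 pred=T actual=T -> ctr[3]=3
Ev 4: PC=0 idx=0 pred=T actual=N -> ctr[0]=1
Ev 5: PC=0 idx=0 pred=N actual=T -> ctr[0]=2
Ev 6: PC=0 idx=0 pred=T actual=T -> ctr[0]=3
Ev 7: PC=7 idx=3 pred=T actual=N -> ctr[3]=2

Answer: T T T T N T T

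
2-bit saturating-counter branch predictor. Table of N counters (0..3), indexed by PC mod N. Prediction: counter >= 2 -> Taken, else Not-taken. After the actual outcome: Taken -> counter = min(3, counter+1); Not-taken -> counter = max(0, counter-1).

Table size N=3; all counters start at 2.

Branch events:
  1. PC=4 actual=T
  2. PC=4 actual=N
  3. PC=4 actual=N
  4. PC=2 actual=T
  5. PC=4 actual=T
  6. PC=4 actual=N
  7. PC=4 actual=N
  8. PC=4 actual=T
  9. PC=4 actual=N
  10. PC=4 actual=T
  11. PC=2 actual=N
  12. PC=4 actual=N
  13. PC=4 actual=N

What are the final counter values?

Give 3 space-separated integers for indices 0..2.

Ev 1: PC=4 idx=1 pred=T actual=T -> ctr[1]=3
Ev 2: PC=4 idx=1 pred=T actual=N -> ctr[1]=2
Ev 3: PC=4 idx=1 pred=T actual=N -> ctr[1]=1
Ev 4: PC=2 idx=2 pred=T actual=T -> ctr[2]=3
Ev 5: PC=4 idx=1 pred=N actual=T -> ctr[1]=2
Ev 6: PC=4 idx=1 pred=T actual=N -> ctr[1]=1
Ev 7: PC=4 idx=1 pred=N actual=N -> ctr[1]=0
Ev 8: PC=4 idx=1 pred=N actual=T -> ctr[1]=1
Ev 9: PC=4 idx=1 pred=N actual=N -> ctr[1]=0
Ev 10: PC=4 idx=1 pred=N actual=T -> ctr[1]=1
Ev 11: PC=2 idx=2 pred=T actual=N -> ctr[2]=2
Ev 12: PC=4 idx=1 pred=N actual=N -> ctr[1]=0
Ev 13: PC=4 idx=1 pred=N actual=N -> ctr[1]=0

Answer: 2 0 2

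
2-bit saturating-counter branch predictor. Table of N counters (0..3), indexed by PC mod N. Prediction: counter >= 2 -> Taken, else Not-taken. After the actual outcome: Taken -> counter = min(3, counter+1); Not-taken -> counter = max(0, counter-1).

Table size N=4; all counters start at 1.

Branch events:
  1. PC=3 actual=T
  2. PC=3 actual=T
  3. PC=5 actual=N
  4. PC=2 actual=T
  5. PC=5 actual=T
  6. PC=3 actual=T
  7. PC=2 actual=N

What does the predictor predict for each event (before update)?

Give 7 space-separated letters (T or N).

Ev 1: PC=3 idx=3 pred=N actual=T -> ctr[3]=2
Ev 2: PC=3 idx=3 pred=T actual=T -> ctr[3]=3
Ev 3: PC=5 idx=1 pred=N actual=N -> ctr[1]=0
Ev 4: PC=2 idx=2 pred=N actual=T -> ctr[2]=2
Ev 5: PC=5 idx=1 pred=N actual=T -> ctr[1]=1
Ev 6: PC=3 idx=3 pred=T actual=T -> ctr[3]=3
Ev 7: PC=2 idx=2 pred=T actual=N -> ctr[2]=1

Answer: N T N N N T T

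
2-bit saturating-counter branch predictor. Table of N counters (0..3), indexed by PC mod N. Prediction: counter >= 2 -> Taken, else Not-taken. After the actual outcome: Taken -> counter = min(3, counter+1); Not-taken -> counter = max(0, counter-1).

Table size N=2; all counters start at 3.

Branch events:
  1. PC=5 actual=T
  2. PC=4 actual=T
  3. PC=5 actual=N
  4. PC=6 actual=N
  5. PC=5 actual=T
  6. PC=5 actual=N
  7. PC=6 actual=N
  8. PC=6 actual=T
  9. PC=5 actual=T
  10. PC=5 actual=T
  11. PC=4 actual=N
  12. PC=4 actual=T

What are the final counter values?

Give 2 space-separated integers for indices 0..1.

Answer: 2 3

Derivation:
Ev 1: PC=5 idx=1 pred=T actual=T -> ctr[1]=3
Ev 2: PC=4 idx=0 pred=T actual=T -> ctr[0]=3
Ev 3: PC=5 idx=1 pred=T actual=N -> ctr[1]=2
Ev 4: PC=6 idx=0 pred=T actual=N -> ctr[0]=2
Ev 5: PC=5 idx=1 pred=T actual=T -> ctr[1]=3
Ev 6: PC=5 idx=1 pred=T actual=N -> ctr[1]=2
Ev 7: PC=6 idx=0 pred=T actual=N -> ctr[0]=1
Ev 8: PC=6 idx=0 pred=N actual=T -> ctr[0]=2
Ev 9: PC=5 idx=1 pred=T actual=T -> ctr[1]=3
Ev 10: PC=5 idx=1 pred=T actual=T -> ctr[1]=3
Ev 11: PC=4 idx=0 pred=T actual=N -> ctr[0]=1
Ev 12: PC=4 idx=0 pred=N actual=T -> ctr[0]=2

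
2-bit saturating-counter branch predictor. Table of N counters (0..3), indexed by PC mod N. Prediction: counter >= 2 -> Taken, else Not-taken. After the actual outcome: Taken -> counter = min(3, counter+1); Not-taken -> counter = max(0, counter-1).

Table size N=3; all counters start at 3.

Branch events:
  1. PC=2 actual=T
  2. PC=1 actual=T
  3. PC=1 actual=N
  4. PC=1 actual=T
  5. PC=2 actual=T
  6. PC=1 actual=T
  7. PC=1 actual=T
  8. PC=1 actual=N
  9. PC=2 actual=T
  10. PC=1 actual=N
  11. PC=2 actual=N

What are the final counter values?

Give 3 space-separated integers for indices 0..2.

Ev 1: PC=2 idx=2 pred=T actual=T -> ctr[2]=3
Ev 2: PC=1 idx=1 pred=T actual=T -> ctr[1]=3
Ev 3: PC=1 idx=1 pred=T actual=N -> ctr[1]=2
Ev 4: PC=1 idx=1 pred=T actual=T -> ctr[1]=3
Ev 5: PC=2 idx=2 pred=T actual=T -> ctr[2]=3
Ev 6: PC=1 idx=1 pred=T actual=T -> ctr[1]=3
Ev 7: PC=1 idx=1 pred=T actual=T -> ctr[1]=3
Ev 8: PC=1 idx=1 pred=T actual=N -> ctr[1]=2
Ev 9: PC=2 idx=2 pred=T actual=T -> ctr[2]=3
Ev 10: PC=1 idx=1 pred=T actual=N -> ctr[1]=1
Ev 11: PC=2 idx=2 pred=T actual=N -> ctr[2]=2

Answer: 3 1 2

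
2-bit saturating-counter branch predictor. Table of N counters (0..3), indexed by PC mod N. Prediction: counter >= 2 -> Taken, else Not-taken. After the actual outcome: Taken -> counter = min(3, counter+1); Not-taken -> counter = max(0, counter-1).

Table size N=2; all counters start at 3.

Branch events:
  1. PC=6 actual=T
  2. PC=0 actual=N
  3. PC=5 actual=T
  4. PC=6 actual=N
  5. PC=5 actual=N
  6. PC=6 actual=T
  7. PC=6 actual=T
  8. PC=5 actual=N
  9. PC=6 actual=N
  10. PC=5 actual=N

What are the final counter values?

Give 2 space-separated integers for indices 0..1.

Answer: 2 0

Derivation:
Ev 1: PC=6 idx=0 pred=T actual=T -> ctr[0]=3
Ev 2: PC=0 idx=0 pred=T actual=N -> ctr[0]=2
Ev 3: PC=5 idx=1 pred=T actual=T -> ctr[1]=3
Ev 4: PC=6 idx=0 pred=T actual=N -> ctr[0]=1
Ev 5: PC=5 idx=1 pred=T actual=N -> ctr[1]=2
Ev 6: PC=6 idx=0 pred=N actual=T -> ctr[0]=2
Ev 7: PC=6 idx=0 pred=T actual=T -> ctr[0]=3
Ev 8: PC=5 idx=1 pred=T actual=N -> ctr[1]=1
Ev 9: PC=6 idx=0 pred=T actual=N -> ctr[0]=2
Ev 10: PC=5 idx=1 pred=N actual=N -> ctr[1]=0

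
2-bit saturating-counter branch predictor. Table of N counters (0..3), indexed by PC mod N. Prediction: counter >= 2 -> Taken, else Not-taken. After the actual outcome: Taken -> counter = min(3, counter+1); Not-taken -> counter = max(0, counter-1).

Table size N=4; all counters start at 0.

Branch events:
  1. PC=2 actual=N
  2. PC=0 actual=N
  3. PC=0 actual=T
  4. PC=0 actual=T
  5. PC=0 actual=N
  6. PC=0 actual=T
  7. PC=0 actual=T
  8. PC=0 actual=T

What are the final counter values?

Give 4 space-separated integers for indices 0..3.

Ev 1: PC=2 idx=2 pred=N actual=N -> ctr[2]=0
Ev 2: PC=0 idx=0 pred=N actual=N -> ctr[0]=0
Ev 3: PC=0 idx=0 pred=N actual=T -> ctr[0]=1
Ev 4: PC=0 idx=0 pred=N actual=T -> ctr[0]=2
Ev 5: PC=0 idx=0 pred=T actual=N -> ctr[0]=1
Ev 6: PC=0 idx=0 pred=N actual=T -> ctr[0]=2
Ev 7: PC=0 idx=0 pred=T actual=T -> ctr[0]=3
Ev 8: PC=0 idx=0 pred=T actual=T -> ctr[0]=3

Answer: 3 0 0 0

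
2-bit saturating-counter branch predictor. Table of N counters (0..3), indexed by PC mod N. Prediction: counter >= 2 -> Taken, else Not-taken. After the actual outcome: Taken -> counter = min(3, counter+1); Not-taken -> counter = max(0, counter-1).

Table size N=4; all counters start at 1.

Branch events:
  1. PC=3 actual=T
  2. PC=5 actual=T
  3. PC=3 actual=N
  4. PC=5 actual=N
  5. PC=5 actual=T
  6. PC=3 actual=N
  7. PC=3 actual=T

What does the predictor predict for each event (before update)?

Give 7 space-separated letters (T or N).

Ev 1: PC=3 idx=3 pred=N actual=T -> ctr[3]=2
Ev 2: PC=5 idx=1 pred=N actual=T -> ctr[1]=2
Ev 3: PC=3 idx=3 pred=T actual=N -> ctr[3]=1
Ev 4: PC=5 idx=1 pred=T actual=N -> ctr[1]=1
Ev 5: PC=5 idx=1 pred=N actual=T -> ctr[1]=2
Ev 6: PC=3 idx=3 pred=N actual=N -> ctr[3]=0
Ev 7: PC=3 idx=3 pred=N actual=T -> ctr[3]=1

Answer: N N T T N N N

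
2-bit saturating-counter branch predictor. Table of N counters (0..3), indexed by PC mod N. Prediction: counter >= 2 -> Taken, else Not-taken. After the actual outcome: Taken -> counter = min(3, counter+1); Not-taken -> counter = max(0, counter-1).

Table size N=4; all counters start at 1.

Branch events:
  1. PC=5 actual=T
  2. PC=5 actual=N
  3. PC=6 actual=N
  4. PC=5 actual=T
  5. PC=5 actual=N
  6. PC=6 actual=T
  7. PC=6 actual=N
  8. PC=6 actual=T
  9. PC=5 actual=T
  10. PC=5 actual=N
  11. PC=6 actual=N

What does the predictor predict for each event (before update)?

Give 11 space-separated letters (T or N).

Answer: N T N N T N N N N T N

Derivation:
Ev 1: PC=5 idx=1 pred=N actual=T -> ctr[1]=2
Ev 2: PC=5 idx=1 pred=T actual=N -> ctr[1]=1
Ev 3: PC=6 idx=2 pred=N actual=N -> ctr[2]=0
Ev 4: PC=5 idx=1 pred=N actual=T -> ctr[1]=2
Ev 5: PC=5 idx=1 pred=T actual=N -> ctr[1]=1
Ev 6: PC=6 idx=2 pred=N actual=T -> ctr[2]=1
Ev 7: PC=6 idx=2 pred=N actual=N -> ctr[2]=0
Ev 8: PC=6 idx=2 pred=N actual=T -> ctr[2]=1
Ev 9: PC=5 idx=1 pred=N actual=T -> ctr[1]=2
Ev 10: PC=5 idx=1 pred=T actual=N -> ctr[1]=1
Ev 11: PC=6 idx=2 pred=N actual=N -> ctr[2]=0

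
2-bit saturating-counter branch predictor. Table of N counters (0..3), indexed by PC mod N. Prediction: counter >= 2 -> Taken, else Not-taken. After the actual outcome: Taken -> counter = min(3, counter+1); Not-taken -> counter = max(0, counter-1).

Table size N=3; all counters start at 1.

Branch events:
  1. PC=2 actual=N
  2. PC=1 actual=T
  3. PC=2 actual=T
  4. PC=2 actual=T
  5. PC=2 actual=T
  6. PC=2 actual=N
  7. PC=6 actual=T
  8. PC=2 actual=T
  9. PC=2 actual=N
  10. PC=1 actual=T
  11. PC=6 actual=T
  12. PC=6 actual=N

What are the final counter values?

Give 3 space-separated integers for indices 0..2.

Answer: 2 3 2

Derivation:
Ev 1: PC=2 idx=2 pred=N actual=N -> ctr[2]=0
Ev 2: PC=1 idx=1 pred=N actual=T -> ctr[1]=2
Ev 3: PC=2 idx=2 pred=N actual=T -> ctr[2]=1
Ev 4: PC=2 idx=2 pred=N actual=T -> ctr[2]=2
Ev 5: PC=2 idx=2 pred=T actual=T -> ctr[2]=3
Ev 6: PC=2 idx=2 pred=T actual=N -> ctr[2]=2
Ev 7: PC=6 idx=0 pred=N actual=T -> ctr[0]=2
Ev 8: PC=2 idx=2 pred=T actual=T -> ctr[2]=3
Ev 9: PC=2 idx=2 pred=T actual=N -> ctr[2]=2
Ev 10: PC=1 idx=1 pred=T actual=T -> ctr[1]=3
Ev 11: PC=6 idx=0 pred=T actual=T -> ctr[0]=3
Ev 12: PC=6 idx=0 pred=T actual=N -> ctr[0]=2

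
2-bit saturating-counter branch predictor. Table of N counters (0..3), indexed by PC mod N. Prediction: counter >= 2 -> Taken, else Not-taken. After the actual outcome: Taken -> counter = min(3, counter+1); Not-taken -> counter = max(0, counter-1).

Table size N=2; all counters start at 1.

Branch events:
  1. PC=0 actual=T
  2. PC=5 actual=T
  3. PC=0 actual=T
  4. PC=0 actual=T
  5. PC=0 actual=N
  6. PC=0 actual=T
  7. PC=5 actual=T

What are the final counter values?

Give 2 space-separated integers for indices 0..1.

Answer: 3 3

Derivation:
Ev 1: PC=0 idx=0 pred=N actual=T -> ctr[0]=2
Ev 2: PC=5 idx=1 pred=N actual=T -> ctr[1]=2
Ev 3: PC=0 idx=0 pred=T actual=T -> ctr[0]=3
Ev 4: PC=0 idx=0 pred=T actual=T -> ctr[0]=3
Ev 5: PC=0 idx=0 pred=T actual=N -> ctr[0]=2
Ev 6: PC=0 idx=0 pred=T actual=T -> ctr[0]=3
Ev 7: PC=5 idx=1 pred=T actual=T -> ctr[1]=3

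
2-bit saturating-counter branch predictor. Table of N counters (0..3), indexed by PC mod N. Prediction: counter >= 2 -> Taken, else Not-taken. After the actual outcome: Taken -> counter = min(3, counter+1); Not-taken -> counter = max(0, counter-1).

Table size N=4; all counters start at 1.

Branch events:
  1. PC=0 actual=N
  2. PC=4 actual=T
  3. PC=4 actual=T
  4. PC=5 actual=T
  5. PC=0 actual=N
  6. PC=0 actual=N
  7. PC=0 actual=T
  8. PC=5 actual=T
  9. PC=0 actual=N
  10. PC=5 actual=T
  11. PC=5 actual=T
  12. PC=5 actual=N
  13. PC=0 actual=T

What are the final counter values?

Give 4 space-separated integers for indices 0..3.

Answer: 1 2 1 1

Derivation:
Ev 1: PC=0 idx=0 pred=N actual=N -> ctr[0]=0
Ev 2: PC=4 idx=0 pred=N actual=T -> ctr[0]=1
Ev 3: PC=4 idx=0 pred=N actual=T -> ctr[0]=2
Ev 4: PC=5 idx=1 pred=N actual=T -> ctr[1]=2
Ev 5: PC=0 idx=0 pred=T actual=N -> ctr[0]=1
Ev 6: PC=0 idx=0 pred=N actual=N -> ctr[0]=0
Ev 7: PC=0 idx=0 pred=N actual=T -> ctr[0]=1
Ev 8: PC=5 idx=1 pred=T actual=T -> ctr[1]=3
Ev 9: PC=0 idx=0 pred=N actual=N -> ctr[0]=0
Ev 10: PC=5 idx=1 pred=T actual=T -> ctr[1]=3
Ev 11: PC=5 idx=1 pred=T actual=T -> ctr[1]=3
Ev 12: PC=5 idx=1 pred=T actual=N -> ctr[1]=2
Ev 13: PC=0 idx=0 pred=N actual=T -> ctr[0]=1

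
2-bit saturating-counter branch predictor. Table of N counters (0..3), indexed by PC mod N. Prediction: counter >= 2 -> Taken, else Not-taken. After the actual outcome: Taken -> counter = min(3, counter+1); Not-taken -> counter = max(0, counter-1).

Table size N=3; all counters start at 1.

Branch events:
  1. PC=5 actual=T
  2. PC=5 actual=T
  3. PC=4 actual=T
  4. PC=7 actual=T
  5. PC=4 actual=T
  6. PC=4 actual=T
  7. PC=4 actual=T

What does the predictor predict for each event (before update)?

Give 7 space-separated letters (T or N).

Answer: N T N T T T T

Derivation:
Ev 1: PC=5 idx=2 pred=N actual=T -> ctr[2]=2
Ev 2: PC=5 idx=2 pred=T actual=T -> ctr[2]=3
Ev 3: PC=4 idx=1 pred=N actual=T -> ctr[1]=2
Ev 4: PC=7 idx=1 pred=T actual=T -> ctr[1]=3
Ev 5: PC=4 idx=1 pred=T actual=T -> ctr[1]=3
Ev 6: PC=4 idx=1 pred=T actual=T -> ctr[1]=3
Ev 7: PC=4 idx=1 pred=T actual=T -> ctr[1]=3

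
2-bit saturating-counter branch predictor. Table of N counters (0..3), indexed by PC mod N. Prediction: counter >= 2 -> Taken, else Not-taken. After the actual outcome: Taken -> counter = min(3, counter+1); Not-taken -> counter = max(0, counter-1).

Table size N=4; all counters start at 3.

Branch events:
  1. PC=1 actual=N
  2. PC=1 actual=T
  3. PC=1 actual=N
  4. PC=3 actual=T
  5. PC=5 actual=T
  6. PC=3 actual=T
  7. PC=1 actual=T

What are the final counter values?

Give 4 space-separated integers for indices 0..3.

Answer: 3 3 3 3

Derivation:
Ev 1: PC=1 idx=1 pred=T actual=N -> ctr[1]=2
Ev 2: PC=1 idx=1 pred=T actual=T -> ctr[1]=3
Ev 3: PC=1 idx=1 pred=T actual=N -> ctr[1]=2
Ev 4: PC=3 idx=3 pred=T actual=T -> ctr[3]=3
Ev 5: PC=5 idx=1 pred=T actual=T -> ctr[1]=3
Ev 6: PC=3 idx=3 pred=T actual=T -> ctr[3]=3
Ev 7: PC=1 idx=1 pred=T actual=T -> ctr[1]=3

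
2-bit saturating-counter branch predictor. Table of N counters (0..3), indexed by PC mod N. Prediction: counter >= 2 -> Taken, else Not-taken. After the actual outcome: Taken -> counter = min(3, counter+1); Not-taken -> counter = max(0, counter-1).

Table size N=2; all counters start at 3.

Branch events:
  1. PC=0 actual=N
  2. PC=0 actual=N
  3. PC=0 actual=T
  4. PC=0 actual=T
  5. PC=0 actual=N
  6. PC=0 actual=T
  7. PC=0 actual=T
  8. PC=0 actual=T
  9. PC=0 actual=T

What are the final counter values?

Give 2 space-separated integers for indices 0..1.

Answer: 3 3

Derivation:
Ev 1: PC=0 idx=0 pred=T actual=N -> ctr[0]=2
Ev 2: PC=0 idx=0 pred=T actual=N -> ctr[0]=1
Ev 3: PC=0 idx=0 pred=N actual=T -> ctr[0]=2
Ev 4: PC=0 idx=0 pred=T actual=T -> ctr[0]=3
Ev 5: PC=0 idx=0 pred=T actual=N -> ctr[0]=2
Ev 6: PC=0 idx=0 pred=T actual=T -> ctr[0]=3
Ev 7: PC=0 idx=0 pred=T actual=T -> ctr[0]=3
Ev 8: PC=0 idx=0 pred=T actual=T -> ctr[0]=3
Ev 9: PC=0 idx=0 pred=T actual=T -> ctr[0]=3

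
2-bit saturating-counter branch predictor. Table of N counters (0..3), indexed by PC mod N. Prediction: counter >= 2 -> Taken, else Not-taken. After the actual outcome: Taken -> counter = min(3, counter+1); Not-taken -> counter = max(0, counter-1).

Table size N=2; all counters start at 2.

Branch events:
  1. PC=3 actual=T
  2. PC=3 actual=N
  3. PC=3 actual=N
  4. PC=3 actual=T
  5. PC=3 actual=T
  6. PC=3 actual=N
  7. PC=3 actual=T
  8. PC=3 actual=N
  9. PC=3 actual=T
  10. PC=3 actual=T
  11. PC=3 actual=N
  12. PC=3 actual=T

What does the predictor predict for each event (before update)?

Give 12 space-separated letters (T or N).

Ev 1: PC=3 idx=1 pred=T actual=T -> ctr[1]=3
Ev 2: PC=3 idx=1 pred=T actual=N -> ctr[1]=2
Ev 3: PC=3 idx=1 pred=T actual=N -> ctr[1]=1
Ev 4: PC=3 idx=1 pred=N actual=T -> ctr[1]=2
Ev 5: PC=3 idx=1 pred=T actual=T -> ctr[1]=3
Ev 6: PC=3 idx=1 pred=T actual=N -> ctr[1]=2
Ev 7: PC=3 idx=1 pred=T actual=T -> ctr[1]=3
Ev 8: PC=3 idx=1 pred=T actual=N -> ctr[1]=2
Ev 9: PC=3 idx=1 pred=T actual=T -> ctr[1]=3
Ev 10: PC=3 idx=1 pred=T actual=T -> ctr[1]=3
Ev 11: PC=3 idx=1 pred=T actual=N -> ctr[1]=2
Ev 12: PC=3 idx=1 pred=T actual=T -> ctr[1]=3

Answer: T T T N T T T T T T T T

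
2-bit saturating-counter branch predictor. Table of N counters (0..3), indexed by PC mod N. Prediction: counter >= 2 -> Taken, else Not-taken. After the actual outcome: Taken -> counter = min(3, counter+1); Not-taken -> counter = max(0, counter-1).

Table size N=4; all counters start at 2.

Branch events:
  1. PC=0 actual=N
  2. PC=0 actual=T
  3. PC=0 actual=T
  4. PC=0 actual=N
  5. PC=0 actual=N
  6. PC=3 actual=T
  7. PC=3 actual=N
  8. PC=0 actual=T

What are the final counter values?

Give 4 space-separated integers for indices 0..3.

Ev 1: PC=0 idx=0 pred=T actual=N -> ctr[0]=1
Ev 2: PC=0 idx=0 pred=N actual=T -> ctr[0]=2
Ev 3: PC=0 idx=0 pred=T actual=T -> ctr[0]=3
Ev 4: PC=0 idx=0 pred=T actual=N -> ctr[0]=2
Ev 5: PC=0 idx=0 pred=T actual=N -> ctr[0]=1
Ev 6: PC=3 idx=3 pred=T actual=T -> ctr[3]=3
Ev 7: PC=3 idx=3 pred=T actual=N -> ctr[3]=2
Ev 8: PC=0 idx=0 pred=N actual=T -> ctr[0]=2

Answer: 2 2 2 2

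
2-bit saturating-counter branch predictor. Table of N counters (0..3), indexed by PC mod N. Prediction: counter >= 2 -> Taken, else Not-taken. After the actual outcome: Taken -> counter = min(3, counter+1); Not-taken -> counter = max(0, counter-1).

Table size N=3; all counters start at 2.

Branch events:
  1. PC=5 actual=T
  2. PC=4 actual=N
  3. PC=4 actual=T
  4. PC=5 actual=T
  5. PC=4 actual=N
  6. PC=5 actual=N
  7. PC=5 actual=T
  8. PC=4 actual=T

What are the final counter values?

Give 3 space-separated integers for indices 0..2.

Ev 1: PC=5 idx=2 pred=T actual=T -> ctr[2]=3
Ev 2: PC=4 idx=1 pred=T actual=N -> ctr[1]=1
Ev 3: PC=4 idx=1 pred=N actual=T -> ctr[1]=2
Ev 4: PC=5 idx=2 pred=T actual=T -> ctr[2]=3
Ev 5: PC=4 idx=1 pred=T actual=N -> ctr[1]=1
Ev 6: PC=5 idx=2 pred=T actual=N -> ctr[2]=2
Ev 7: PC=5 idx=2 pred=T actual=T -> ctr[2]=3
Ev 8: PC=4 idx=1 pred=N actual=T -> ctr[1]=2

Answer: 2 2 3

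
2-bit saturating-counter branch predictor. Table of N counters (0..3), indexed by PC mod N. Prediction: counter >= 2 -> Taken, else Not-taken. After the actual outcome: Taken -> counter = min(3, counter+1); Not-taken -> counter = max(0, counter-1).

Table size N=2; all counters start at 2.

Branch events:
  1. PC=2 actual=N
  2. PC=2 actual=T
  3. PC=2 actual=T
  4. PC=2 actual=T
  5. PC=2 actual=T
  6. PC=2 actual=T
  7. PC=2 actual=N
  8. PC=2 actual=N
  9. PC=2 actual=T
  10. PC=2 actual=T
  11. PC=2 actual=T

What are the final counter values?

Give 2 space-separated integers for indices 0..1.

Answer: 3 2

Derivation:
Ev 1: PC=2 idx=0 pred=T actual=N -> ctr[0]=1
Ev 2: PC=2 idx=0 pred=N actual=T -> ctr[0]=2
Ev 3: PC=2 idx=0 pred=T actual=T -> ctr[0]=3
Ev 4: PC=2 idx=0 pred=T actual=T -> ctr[0]=3
Ev 5: PC=2 idx=0 pred=T actual=T -> ctr[0]=3
Ev 6: PC=2 idx=0 pred=T actual=T -> ctr[0]=3
Ev 7: PC=2 idx=0 pred=T actual=N -> ctr[0]=2
Ev 8: PC=2 idx=0 pred=T actual=N -> ctr[0]=1
Ev 9: PC=2 idx=0 pred=N actual=T -> ctr[0]=2
Ev 10: PC=2 idx=0 pred=T actual=T -> ctr[0]=3
Ev 11: PC=2 idx=0 pred=T actual=T -> ctr[0]=3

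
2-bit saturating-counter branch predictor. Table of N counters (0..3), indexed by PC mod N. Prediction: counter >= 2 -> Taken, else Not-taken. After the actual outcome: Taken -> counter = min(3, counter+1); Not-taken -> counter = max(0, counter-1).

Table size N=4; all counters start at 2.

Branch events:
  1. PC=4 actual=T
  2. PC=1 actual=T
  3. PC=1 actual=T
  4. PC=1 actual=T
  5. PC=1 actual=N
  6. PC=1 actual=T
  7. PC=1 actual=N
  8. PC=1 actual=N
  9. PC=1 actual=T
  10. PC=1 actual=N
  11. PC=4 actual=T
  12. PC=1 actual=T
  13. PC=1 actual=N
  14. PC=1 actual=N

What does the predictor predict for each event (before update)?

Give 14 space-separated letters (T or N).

Answer: T T T T T T T T N T T N T N

Derivation:
Ev 1: PC=4 idx=0 pred=T actual=T -> ctr[0]=3
Ev 2: PC=1 idx=1 pred=T actual=T -> ctr[1]=3
Ev 3: PC=1 idx=1 pred=T actual=T -> ctr[1]=3
Ev 4: PC=1 idx=1 pred=T actual=T -> ctr[1]=3
Ev 5: PC=1 idx=1 pred=T actual=N -> ctr[1]=2
Ev 6: PC=1 idx=1 pred=T actual=T -> ctr[1]=3
Ev 7: PC=1 idx=1 pred=T actual=N -> ctr[1]=2
Ev 8: PC=1 idx=1 pred=T actual=N -> ctr[1]=1
Ev 9: PC=1 idx=1 pred=N actual=T -> ctr[1]=2
Ev 10: PC=1 idx=1 pred=T actual=N -> ctr[1]=1
Ev 11: PC=4 idx=0 pred=T actual=T -> ctr[0]=3
Ev 12: PC=1 idx=1 pred=N actual=T -> ctr[1]=2
Ev 13: PC=1 idx=1 pred=T actual=N -> ctr[1]=1
Ev 14: PC=1 idx=1 pred=N actual=N -> ctr[1]=0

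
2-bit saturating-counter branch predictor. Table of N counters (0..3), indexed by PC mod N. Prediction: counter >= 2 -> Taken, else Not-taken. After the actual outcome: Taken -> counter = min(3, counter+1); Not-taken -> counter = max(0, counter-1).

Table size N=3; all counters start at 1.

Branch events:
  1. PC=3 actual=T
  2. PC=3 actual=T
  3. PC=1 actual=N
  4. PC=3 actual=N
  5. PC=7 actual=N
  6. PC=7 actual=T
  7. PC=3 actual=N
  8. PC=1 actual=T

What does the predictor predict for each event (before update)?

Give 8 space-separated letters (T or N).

Ev 1: PC=3 idx=0 pred=N actual=T -> ctr[0]=2
Ev 2: PC=3 idx=0 pred=T actual=T -> ctr[0]=3
Ev 3: PC=1 idx=1 pred=N actual=N -> ctr[1]=0
Ev 4: PC=3 idx=0 pred=T actual=N -> ctr[0]=2
Ev 5: PC=7 idx=1 pred=N actual=N -> ctr[1]=0
Ev 6: PC=7 idx=1 pred=N actual=T -> ctr[1]=1
Ev 7: PC=3 idx=0 pred=T actual=N -> ctr[0]=1
Ev 8: PC=1 idx=1 pred=N actual=T -> ctr[1]=2

Answer: N T N T N N T N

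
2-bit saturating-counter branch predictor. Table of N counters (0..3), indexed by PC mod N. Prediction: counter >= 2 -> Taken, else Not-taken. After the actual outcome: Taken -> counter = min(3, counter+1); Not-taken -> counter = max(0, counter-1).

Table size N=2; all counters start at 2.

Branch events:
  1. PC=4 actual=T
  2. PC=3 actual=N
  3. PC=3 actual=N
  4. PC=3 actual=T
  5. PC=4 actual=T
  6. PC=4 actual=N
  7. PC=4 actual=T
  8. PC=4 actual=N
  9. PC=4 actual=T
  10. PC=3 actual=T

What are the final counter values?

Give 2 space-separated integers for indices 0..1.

Ev 1: PC=4 idx=0 pred=T actual=T -> ctr[0]=3
Ev 2: PC=3 idx=1 pred=T actual=N -> ctr[1]=1
Ev 3: PC=3 idx=1 pred=N actual=N -> ctr[1]=0
Ev 4: PC=3 idx=1 pred=N actual=T -> ctr[1]=1
Ev 5: PC=4 idx=0 pred=T actual=T -> ctr[0]=3
Ev 6: PC=4 idx=0 pred=T actual=N -> ctr[0]=2
Ev 7: PC=4 idx=0 pred=T actual=T -> ctr[0]=3
Ev 8: PC=4 idx=0 pred=T actual=N -> ctr[0]=2
Ev 9: PC=4 idx=0 pred=T actual=T -> ctr[0]=3
Ev 10: PC=3 idx=1 pred=N actual=T -> ctr[1]=2

Answer: 3 2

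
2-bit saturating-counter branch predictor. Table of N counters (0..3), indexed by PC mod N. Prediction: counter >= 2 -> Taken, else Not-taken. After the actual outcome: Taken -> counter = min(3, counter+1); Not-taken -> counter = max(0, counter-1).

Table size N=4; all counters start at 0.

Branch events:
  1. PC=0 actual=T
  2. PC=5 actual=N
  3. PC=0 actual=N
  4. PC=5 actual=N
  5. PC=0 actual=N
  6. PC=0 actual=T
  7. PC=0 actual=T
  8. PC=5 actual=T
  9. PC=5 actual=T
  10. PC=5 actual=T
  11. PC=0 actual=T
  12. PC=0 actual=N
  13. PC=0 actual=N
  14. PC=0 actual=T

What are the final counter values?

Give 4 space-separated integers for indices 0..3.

Ev 1: PC=0 idx=0 pred=N actual=T -> ctr[0]=1
Ev 2: PC=5 idx=1 pred=N actual=N -> ctr[1]=0
Ev 3: PC=0 idx=0 pred=N actual=N -> ctr[0]=0
Ev 4: PC=5 idx=1 pred=N actual=N -> ctr[1]=0
Ev 5: PC=0 idx=0 pred=N actual=N -> ctr[0]=0
Ev 6: PC=0 idx=0 pred=N actual=T -> ctr[0]=1
Ev 7: PC=0 idx=0 pred=N actual=T -> ctr[0]=2
Ev 8: PC=5 idx=1 pred=N actual=T -> ctr[1]=1
Ev 9: PC=5 idx=1 pred=N actual=T -> ctr[1]=2
Ev 10: PC=5 idx=1 pred=T actual=T -> ctr[1]=3
Ev 11: PC=0 idx=0 pred=T actual=T -> ctr[0]=3
Ev 12: PC=0 idx=0 pred=T actual=N -> ctr[0]=2
Ev 13: PC=0 idx=0 pred=T actual=N -> ctr[0]=1
Ev 14: PC=0 idx=0 pred=N actual=T -> ctr[0]=2

Answer: 2 3 0 0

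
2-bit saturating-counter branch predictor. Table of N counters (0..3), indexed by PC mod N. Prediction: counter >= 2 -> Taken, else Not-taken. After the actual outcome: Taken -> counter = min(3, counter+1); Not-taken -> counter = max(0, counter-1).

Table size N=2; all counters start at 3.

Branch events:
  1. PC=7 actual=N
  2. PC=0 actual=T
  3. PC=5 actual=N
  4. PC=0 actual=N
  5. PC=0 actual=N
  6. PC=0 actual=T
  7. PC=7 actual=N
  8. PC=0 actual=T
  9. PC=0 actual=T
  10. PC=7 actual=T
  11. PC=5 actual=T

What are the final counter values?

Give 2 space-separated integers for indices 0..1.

Ev 1: PC=7 idx=1 pred=T actual=N -> ctr[1]=2
Ev 2: PC=0 idx=0 pred=T actual=T -> ctr[0]=3
Ev 3: PC=5 idx=1 pred=T actual=N -> ctr[1]=1
Ev 4: PC=0 idx=0 pred=T actual=N -> ctr[0]=2
Ev 5: PC=0 idx=0 pred=T actual=N -> ctr[0]=1
Ev 6: PC=0 idx=0 pred=N actual=T -> ctr[0]=2
Ev 7: PC=7 idx=1 pred=N actual=N -> ctr[1]=0
Ev 8: PC=0 idx=0 pred=T actual=T -> ctr[0]=3
Ev 9: PC=0 idx=0 pred=T actual=T -> ctr[0]=3
Ev 10: PC=7 idx=1 pred=N actual=T -> ctr[1]=1
Ev 11: PC=5 idx=1 pred=N actual=T -> ctr[1]=2

Answer: 3 2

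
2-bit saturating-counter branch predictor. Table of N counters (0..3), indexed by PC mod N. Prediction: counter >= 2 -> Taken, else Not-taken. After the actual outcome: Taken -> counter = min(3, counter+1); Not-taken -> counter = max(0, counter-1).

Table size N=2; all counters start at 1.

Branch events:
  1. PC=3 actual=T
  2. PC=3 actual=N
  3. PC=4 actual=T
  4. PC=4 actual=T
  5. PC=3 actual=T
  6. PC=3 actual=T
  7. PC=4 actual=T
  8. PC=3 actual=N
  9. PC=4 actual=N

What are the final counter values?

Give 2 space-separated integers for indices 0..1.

Ev 1: PC=3 idx=1 pred=N actual=T -> ctr[1]=2
Ev 2: PC=3 idx=1 pred=T actual=N -> ctr[1]=1
Ev 3: PC=4 idx=0 pred=N actual=T -> ctr[0]=2
Ev 4: PC=4 idx=0 pred=T actual=T -> ctr[0]=3
Ev 5: PC=3 idx=1 pred=N actual=T -> ctr[1]=2
Ev 6: PC=3 idx=1 pred=T actual=T -> ctr[1]=3
Ev 7: PC=4 idx=0 pred=T actual=T -> ctr[0]=3
Ev 8: PC=3 idx=1 pred=T actual=N -> ctr[1]=2
Ev 9: PC=4 idx=0 pred=T actual=N -> ctr[0]=2

Answer: 2 2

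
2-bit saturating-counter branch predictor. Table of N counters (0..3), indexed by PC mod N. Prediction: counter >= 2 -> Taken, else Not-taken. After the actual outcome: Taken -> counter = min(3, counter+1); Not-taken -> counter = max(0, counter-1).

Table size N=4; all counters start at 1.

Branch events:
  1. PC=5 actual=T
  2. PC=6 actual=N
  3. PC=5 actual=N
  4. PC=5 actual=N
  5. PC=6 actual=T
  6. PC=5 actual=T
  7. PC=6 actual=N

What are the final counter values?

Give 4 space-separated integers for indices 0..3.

Answer: 1 1 0 1

Derivation:
Ev 1: PC=5 idx=1 pred=N actual=T -> ctr[1]=2
Ev 2: PC=6 idx=2 pred=N actual=N -> ctr[2]=0
Ev 3: PC=5 idx=1 pred=T actual=N -> ctr[1]=1
Ev 4: PC=5 idx=1 pred=N actual=N -> ctr[1]=0
Ev 5: PC=6 idx=2 pred=N actual=T -> ctr[2]=1
Ev 6: PC=5 idx=1 pred=N actual=T -> ctr[1]=1
Ev 7: PC=6 idx=2 pred=N actual=N -> ctr[2]=0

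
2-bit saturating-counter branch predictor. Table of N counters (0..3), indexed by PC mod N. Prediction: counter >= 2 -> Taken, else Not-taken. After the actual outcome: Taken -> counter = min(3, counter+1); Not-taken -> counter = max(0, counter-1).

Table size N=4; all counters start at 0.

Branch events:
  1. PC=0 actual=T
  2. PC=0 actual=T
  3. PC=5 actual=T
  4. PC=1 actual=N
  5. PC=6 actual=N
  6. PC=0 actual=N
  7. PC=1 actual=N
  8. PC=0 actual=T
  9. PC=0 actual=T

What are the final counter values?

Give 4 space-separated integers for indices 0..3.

Answer: 3 0 0 0

Derivation:
Ev 1: PC=0 idx=0 pred=N actual=T -> ctr[0]=1
Ev 2: PC=0 idx=0 pred=N actual=T -> ctr[0]=2
Ev 3: PC=5 idx=1 pred=N actual=T -> ctr[1]=1
Ev 4: PC=1 idx=1 pred=N actual=N -> ctr[1]=0
Ev 5: PC=6 idx=2 pred=N actual=N -> ctr[2]=0
Ev 6: PC=0 idx=0 pred=T actual=N -> ctr[0]=1
Ev 7: PC=1 idx=1 pred=N actual=N -> ctr[1]=0
Ev 8: PC=0 idx=0 pred=N actual=T -> ctr[0]=2
Ev 9: PC=0 idx=0 pred=T actual=T -> ctr[0]=3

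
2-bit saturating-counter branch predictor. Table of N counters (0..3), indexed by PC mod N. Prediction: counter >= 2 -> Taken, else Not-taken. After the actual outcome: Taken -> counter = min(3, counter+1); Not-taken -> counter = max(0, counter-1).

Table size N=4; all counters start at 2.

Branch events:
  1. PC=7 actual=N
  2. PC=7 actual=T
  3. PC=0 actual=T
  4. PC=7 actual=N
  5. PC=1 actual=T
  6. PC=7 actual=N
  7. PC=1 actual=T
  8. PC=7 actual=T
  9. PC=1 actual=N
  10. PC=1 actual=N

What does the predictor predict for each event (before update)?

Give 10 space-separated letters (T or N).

Answer: T N T T T N T N T T

Derivation:
Ev 1: PC=7 idx=3 pred=T actual=N -> ctr[3]=1
Ev 2: PC=7 idx=3 pred=N actual=T -> ctr[3]=2
Ev 3: PC=0 idx=0 pred=T actual=T -> ctr[0]=3
Ev 4: PC=7 idx=3 pred=T actual=N -> ctr[3]=1
Ev 5: PC=1 idx=1 pred=T actual=T -> ctr[1]=3
Ev 6: PC=7 idx=3 pred=N actual=N -> ctr[3]=0
Ev 7: PC=1 idx=1 pred=T actual=T -> ctr[1]=3
Ev 8: PC=7 idx=3 pred=N actual=T -> ctr[3]=1
Ev 9: PC=1 idx=1 pred=T actual=N -> ctr[1]=2
Ev 10: PC=1 idx=1 pred=T actual=N -> ctr[1]=1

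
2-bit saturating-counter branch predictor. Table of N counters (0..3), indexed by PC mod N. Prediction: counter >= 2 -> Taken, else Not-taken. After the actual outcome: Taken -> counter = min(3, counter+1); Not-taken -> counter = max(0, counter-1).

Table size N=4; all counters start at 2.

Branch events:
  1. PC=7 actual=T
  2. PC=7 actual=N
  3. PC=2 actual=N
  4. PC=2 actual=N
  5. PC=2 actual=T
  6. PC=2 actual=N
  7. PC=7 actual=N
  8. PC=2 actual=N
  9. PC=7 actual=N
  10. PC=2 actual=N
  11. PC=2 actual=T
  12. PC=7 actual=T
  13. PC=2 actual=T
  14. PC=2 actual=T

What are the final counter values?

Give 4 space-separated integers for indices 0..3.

Answer: 2 2 3 1

Derivation:
Ev 1: PC=7 idx=3 pred=T actual=T -> ctr[3]=3
Ev 2: PC=7 idx=3 pred=T actual=N -> ctr[3]=2
Ev 3: PC=2 idx=2 pred=T actual=N -> ctr[2]=1
Ev 4: PC=2 idx=2 pred=N actual=N -> ctr[2]=0
Ev 5: PC=2 idx=2 pred=N actual=T -> ctr[2]=1
Ev 6: PC=2 idx=2 pred=N actual=N -> ctr[2]=0
Ev 7: PC=7 idx=3 pred=T actual=N -> ctr[3]=1
Ev 8: PC=2 idx=2 pred=N actual=N -> ctr[2]=0
Ev 9: PC=7 idx=3 pred=N actual=N -> ctr[3]=0
Ev 10: PC=2 idx=2 pred=N actual=N -> ctr[2]=0
Ev 11: PC=2 idx=2 pred=N actual=T -> ctr[2]=1
Ev 12: PC=7 idx=3 pred=N actual=T -> ctr[3]=1
Ev 13: PC=2 idx=2 pred=N actual=T -> ctr[2]=2
Ev 14: PC=2 idx=2 pred=T actual=T -> ctr[2]=3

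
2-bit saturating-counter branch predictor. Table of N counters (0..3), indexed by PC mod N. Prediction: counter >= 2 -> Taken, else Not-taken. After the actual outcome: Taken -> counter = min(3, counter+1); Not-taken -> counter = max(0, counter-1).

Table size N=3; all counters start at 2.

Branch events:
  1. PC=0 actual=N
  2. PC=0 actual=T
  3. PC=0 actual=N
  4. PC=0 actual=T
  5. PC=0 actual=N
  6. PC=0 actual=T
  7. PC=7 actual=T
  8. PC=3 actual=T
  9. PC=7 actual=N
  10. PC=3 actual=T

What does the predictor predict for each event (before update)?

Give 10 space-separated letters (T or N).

Answer: T N T N T N T T T T

Derivation:
Ev 1: PC=0 idx=0 pred=T actual=N -> ctr[0]=1
Ev 2: PC=0 idx=0 pred=N actual=T -> ctr[0]=2
Ev 3: PC=0 idx=0 pred=T actual=N -> ctr[0]=1
Ev 4: PC=0 idx=0 pred=N actual=T -> ctr[0]=2
Ev 5: PC=0 idx=0 pred=T actual=N -> ctr[0]=1
Ev 6: PC=0 idx=0 pred=N actual=T -> ctr[0]=2
Ev 7: PC=7 idx=1 pred=T actual=T -> ctr[1]=3
Ev 8: PC=3 idx=0 pred=T actual=T -> ctr[0]=3
Ev 9: PC=7 idx=1 pred=T actual=N -> ctr[1]=2
Ev 10: PC=3 idx=0 pred=T actual=T -> ctr[0]=3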